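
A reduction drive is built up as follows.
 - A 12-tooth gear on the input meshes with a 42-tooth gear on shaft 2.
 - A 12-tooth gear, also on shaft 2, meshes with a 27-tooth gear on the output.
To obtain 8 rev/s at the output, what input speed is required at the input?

Overall ratio R = 3.5 × 2.25 = 7.875.
Required input speed = output speed × R = 8 × 7.875 = 63 rev/s.

63 rev/s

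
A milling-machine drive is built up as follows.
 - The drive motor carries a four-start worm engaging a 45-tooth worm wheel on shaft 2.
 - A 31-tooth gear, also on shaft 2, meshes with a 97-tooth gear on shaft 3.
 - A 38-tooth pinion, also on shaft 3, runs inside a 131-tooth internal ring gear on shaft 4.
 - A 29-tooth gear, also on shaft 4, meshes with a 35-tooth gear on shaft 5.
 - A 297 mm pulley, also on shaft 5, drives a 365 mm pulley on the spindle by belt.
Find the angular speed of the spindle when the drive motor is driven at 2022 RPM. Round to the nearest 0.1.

Worm: ratio = 45/4 = 11.25, so shaft 2 turns at 2022 / 11.25 = 179.73 RPM.
Gear mesh: ratio = 97/31 = 3.129, so shaft 3 turns at 179.73 / 3.129 = 57.441 RPM.
Internal gear: ratio = 131/38 = 3.4474, so shaft 4 turns at 57.441 / 3.4474 = 16.662 RPM.
Gear mesh: ratio = 35/29 = 1.2069, so shaft 5 turns at 16.662 / 1.2069 = 13.806 RPM.
Belt: ratio = 365/297 = 1.229, so the spindle turns at 13.806 / 1.229 = 11.234 RPM.

11.2 RPM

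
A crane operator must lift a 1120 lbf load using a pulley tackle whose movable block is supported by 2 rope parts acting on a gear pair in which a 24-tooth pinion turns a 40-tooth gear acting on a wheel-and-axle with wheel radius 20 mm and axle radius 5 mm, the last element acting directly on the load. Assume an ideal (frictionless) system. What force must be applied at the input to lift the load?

Block-and-tackle MA = number of supporting rope parts = 2.
Gear pair MA = 40/24 = 1.6667.
Wheel-and-axle MA = R/r = 20/5 = 4.
Combined ideal MA = 2 × 1.6667 × 4 = 13.333.
Effort = load / MA = 1120 / 13.333 = 84 lbf.

84 lbf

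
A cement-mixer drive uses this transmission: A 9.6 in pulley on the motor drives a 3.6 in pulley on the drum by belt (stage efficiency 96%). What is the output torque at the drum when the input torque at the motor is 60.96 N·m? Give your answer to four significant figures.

After the belt (3.6/9.6): 60.96 × 0.375 × 0.96 = 21.946 N·m

21.95 N·m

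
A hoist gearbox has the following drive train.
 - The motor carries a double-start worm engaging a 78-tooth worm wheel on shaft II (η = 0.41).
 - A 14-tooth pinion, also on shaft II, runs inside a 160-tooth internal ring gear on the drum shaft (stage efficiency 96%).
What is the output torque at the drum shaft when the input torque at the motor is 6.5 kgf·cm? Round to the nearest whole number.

1140 kgf·cm

After the worm (78/2): 6.5 × 39 × 0.41 = 103.93 kgf·cm
After the internal gear (160/14): 103.93 × 11.429 × 0.96 = 1140.3 kgf·cm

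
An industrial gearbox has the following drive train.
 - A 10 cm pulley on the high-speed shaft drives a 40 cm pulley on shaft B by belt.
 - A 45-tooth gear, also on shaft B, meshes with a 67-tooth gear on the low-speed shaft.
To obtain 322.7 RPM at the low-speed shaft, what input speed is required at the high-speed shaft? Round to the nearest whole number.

Overall ratio R = 4 × 1.4889 = 5.9556.
Required input speed = output speed × R = 322.7 × 5.9556 = 1921.9 RPM.

1922 RPM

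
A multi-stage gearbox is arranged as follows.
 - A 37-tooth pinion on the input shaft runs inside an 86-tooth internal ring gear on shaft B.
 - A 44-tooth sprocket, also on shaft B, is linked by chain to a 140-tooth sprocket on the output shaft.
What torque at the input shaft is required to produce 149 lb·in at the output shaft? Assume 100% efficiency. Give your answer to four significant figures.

Overall ratio R = 2.3243 × 3.1818 = 7.3956.
Input torque = output torque / R = 149 / 7.3956 = 20.147 lb·in.

20.15 lb·in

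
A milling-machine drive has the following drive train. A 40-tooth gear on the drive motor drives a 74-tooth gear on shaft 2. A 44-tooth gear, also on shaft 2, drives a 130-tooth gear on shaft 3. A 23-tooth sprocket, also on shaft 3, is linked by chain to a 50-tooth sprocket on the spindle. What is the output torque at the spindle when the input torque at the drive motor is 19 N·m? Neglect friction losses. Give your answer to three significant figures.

Gear mesh: ratio = 74/40 = 1.85; torque at shaft 2 = 19 × 1.85 = 35.15 N·m.
Gear mesh: ratio = 130/44 = 2.9545; torque at shaft 3 = 35.15 × 2.9545 = 103.85 N·m.
Chain: ratio = 50/23 = 2.1739; torque at the spindle = 103.85 × 2.1739 = 225.77 N·m.

226 N·m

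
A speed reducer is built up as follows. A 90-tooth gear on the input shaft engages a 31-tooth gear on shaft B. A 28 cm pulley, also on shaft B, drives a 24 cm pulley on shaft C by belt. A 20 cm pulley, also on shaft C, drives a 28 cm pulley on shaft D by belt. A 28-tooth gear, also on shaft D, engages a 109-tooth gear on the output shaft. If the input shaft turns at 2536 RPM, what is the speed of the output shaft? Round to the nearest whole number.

1576 RPM

gear mesh 31/90 = 0.34444 → 2536/0.34444 = 7362.6 RPM
belt 24/28 = 0.85714 → 7362.6/0.85714 = 8589.7 RPM
belt 28/20 = 1.4 → 8589.7/1.4 = 6135.5 RPM
gear mesh 109/28 = 3.8929 → 6135.5/3.8929 = 1576.1 RPM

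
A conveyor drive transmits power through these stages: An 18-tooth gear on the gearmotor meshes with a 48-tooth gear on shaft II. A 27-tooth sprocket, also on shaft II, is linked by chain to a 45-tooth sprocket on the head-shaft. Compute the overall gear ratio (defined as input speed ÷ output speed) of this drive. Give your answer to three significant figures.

Each stage contributes driven/driver: gear mesh 48/18 = 2.6667, chain 45/27 = 1.6667.
Overall: 2.6667 × 1.6667 = 4.4444.

4.44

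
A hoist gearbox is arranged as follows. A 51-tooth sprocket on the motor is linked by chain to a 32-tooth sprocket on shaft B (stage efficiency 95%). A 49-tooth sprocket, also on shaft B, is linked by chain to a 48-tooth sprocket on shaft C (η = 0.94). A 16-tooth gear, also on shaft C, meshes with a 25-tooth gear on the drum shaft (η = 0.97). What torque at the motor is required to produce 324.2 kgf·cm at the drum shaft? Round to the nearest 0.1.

Overall ratio R = 0.62745 × 0.97959 × 1.5625 = 0.96038; overall efficiency η = 0.95 × 0.94 × 0.97 = 0.8662.
Input torque = output torque / (R × η) = 324.2 / (0.96038 × 0.8662) = 389.71 kgf·cm.

389.7 kgf·cm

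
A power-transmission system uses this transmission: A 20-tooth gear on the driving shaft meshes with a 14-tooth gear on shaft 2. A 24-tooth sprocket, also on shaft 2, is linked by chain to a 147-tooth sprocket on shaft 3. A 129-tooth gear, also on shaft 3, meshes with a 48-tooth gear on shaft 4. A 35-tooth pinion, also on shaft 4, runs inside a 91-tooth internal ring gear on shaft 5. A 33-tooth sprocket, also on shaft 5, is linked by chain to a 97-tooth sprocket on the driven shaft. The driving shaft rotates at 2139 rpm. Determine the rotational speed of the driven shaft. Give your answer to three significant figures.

175 rpm

gear mesh 14/20 = 0.7 → 2139/0.7 = 3055.7 rpm
chain 147/24 = 6.125 → 3055.7/6.125 = 498.89 rpm
gear mesh 48/129 = 0.37209 → 498.89/0.37209 = 1340.8 rpm
internal gear 91/35 = 2.6 → 1340.8/2.6 = 515.68 rpm
chain 97/33 = 2.9394 → 515.68/2.9394 = 175.44 rpm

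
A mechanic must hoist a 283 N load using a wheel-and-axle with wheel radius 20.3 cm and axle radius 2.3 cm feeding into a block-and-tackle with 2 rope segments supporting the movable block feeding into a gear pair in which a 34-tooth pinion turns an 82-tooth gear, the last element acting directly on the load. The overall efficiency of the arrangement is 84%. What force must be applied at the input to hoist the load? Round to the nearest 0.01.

Wheel-and-axle MA = R/r = 20.3/2.3 = 8.8261.
Block-and-tackle MA = number of supporting rope parts = 2.
Gear pair MA = 82/34 = 2.4118.
Combined ideal MA = 8.8261 × 2 × 2.4118 = 42.573.
Actual MA = 42.573 × 0.84 = 35.761.
Effort = load / actual MA = 283 / 35.761 = 7.9136 N.

7.91 N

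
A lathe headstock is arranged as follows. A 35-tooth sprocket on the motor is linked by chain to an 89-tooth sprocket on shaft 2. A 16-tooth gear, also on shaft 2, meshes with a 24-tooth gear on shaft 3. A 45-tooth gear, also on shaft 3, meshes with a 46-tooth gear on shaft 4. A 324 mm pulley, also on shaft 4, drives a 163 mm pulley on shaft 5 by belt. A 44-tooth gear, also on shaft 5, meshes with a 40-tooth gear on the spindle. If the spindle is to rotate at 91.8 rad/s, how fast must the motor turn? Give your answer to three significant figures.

Overall ratio R = 2.5429 × 1.5 × 1.0222 × 0.50309 × 0.90909 = 1.7832.
Required input speed = output speed × R = 91.8 × 1.7832 = 163.7 rad/s.

164 rad/s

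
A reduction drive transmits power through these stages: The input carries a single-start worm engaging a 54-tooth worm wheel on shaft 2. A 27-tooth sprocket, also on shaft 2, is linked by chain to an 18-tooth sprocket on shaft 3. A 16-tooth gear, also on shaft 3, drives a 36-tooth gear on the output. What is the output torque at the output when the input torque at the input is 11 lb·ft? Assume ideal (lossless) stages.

891 lb·ft

worm 54/1 = 54 → τ = 11·54 = 594 lb·ft
chain 18/27 = 0.66667 → τ = 594·0.66667 = 396 lb·ft
gear mesh 36/16 = 2.25 → τ = 396·2.25 = 891 lb·ft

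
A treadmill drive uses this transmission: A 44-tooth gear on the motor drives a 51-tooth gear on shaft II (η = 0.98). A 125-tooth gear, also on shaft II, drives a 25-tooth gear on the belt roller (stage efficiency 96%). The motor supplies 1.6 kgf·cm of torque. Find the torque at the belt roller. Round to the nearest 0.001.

0.349 kgf·cm

gear mesh 51/44 = 1.1591 → τ = 1.6·1.1591·0.98 = 1.8175 kgf·cm
gear mesh 25/125 = 0.2 → τ = 1.8175·0.2·0.96 = 0.34895 kgf·cm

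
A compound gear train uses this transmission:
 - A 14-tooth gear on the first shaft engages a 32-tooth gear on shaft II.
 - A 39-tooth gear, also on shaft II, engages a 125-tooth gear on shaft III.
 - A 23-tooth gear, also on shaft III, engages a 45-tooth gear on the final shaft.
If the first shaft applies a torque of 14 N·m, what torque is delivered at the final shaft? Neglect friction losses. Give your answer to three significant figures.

201 N·m

Gear mesh: ratio = 32/14 = 2.2857; torque at shaft II = 14 × 2.2857 = 32 N·m.
Gear mesh: ratio = 125/39 = 3.2051; torque at shaft III = 32 × 3.2051 = 102.56 N·m.
Gear mesh: ratio = 45/23 = 1.9565; torque at the final shaft = 102.56 × 1.9565 = 200.67 N·m.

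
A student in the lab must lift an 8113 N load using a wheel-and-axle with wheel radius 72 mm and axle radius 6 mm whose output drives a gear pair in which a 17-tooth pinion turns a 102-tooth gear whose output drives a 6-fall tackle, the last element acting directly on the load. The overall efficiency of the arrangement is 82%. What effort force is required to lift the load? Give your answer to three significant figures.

Wheel-and-axle MA = R/r = 72/6 = 12.
Gear pair MA = 102/17 = 6.
Block-and-tackle MA = number of supporting rope parts = 6.
Combined ideal MA = 12 × 6 × 6 = 432.
Actual MA = 432 × 0.82 = 354.24.
Effort = load / actual MA = 8113 / 354.24 = 22.903 N.

22.9 N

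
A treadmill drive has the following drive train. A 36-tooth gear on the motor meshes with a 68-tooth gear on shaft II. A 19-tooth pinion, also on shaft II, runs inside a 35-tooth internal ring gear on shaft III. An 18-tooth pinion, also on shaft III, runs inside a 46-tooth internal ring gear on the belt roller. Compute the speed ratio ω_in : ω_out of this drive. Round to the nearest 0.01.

Each stage contributes driven/driver: gear mesh 68/36 = 1.8889, internal gear 35/19 = 1.8421, internal gear 46/18 = 2.5556.
Overall: 1.8889 × 1.8421 × 2.5556 = 8.8921.

8.89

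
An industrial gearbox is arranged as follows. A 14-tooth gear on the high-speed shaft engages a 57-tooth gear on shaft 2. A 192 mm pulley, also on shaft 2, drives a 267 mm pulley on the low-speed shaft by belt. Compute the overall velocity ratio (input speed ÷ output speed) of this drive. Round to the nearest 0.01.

Each stage contributes driven/driver: gear mesh 57/14 = 4.0714, belt 267/192 = 1.3906.
Overall: 4.0714 × 1.3906 = 5.6618.

5.66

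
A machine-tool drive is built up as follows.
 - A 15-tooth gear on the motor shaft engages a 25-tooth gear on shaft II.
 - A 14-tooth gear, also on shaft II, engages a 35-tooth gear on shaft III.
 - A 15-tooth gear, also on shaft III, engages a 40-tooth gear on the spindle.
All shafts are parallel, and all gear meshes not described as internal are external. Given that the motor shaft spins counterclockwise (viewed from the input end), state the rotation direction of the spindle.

the motor shaft → shaft II: external mesh, 1 reversal → CW.
shaft II → shaft III: external mesh, 1 reversal → CCW.
shaft III → the spindle: external mesh, 1 reversal → CW.
3 reversals in total — an odd number — so the spindle turns opposite to the motor shaft.

clockwise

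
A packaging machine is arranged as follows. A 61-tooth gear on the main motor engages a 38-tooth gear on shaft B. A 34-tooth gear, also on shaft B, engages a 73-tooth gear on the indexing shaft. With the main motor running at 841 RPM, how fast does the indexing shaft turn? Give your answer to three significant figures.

629 RPM

gear mesh 38/61 = 0.62295 → 841/0.62295 = 1350 RPM
gear mesh 73/34 = 2.1471 → 1350/2.1471 = 628.78 RPM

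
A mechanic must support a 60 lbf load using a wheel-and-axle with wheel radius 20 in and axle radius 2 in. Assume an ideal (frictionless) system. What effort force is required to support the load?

Wheel-and-axle MA = R/r = 20/2 = 10.
Effort = load / MA = 60 / 10 = 6 lbf.

6 lbf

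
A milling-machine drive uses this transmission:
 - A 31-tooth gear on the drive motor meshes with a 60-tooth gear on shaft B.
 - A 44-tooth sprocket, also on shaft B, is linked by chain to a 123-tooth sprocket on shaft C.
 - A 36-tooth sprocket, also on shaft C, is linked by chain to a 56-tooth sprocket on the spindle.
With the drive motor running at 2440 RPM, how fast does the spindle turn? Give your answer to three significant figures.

the drive motor → shaft B (gear mesh, 60/31): 2440 ÷ 1.9355 = 1260.7 RPM
shaft B → shaft C (chain, 123/44): 1260.7 ÷ 2.7955 = 450.97 RPM
shaft C → the spindle (chain, 56/36): 450.97 ÷ 1.5556 = 289.91 RPM

290 RPM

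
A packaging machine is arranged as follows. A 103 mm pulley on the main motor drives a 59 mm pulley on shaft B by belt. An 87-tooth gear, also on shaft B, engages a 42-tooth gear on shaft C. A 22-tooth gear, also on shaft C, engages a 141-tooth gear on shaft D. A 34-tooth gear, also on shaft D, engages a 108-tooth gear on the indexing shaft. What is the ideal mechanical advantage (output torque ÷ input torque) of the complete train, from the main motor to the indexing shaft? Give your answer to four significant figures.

Each stage contributes driven/driver: belt 59/103 = 0.57282, gear mesh 42/87 = 0.48276, gear mesh 141/22 = 6.4091, gear mesh 108/34 = 3.1765.
Overall: 0.57282 × 0.48276 × 6.4091 × 3.1765 = 5.6297.

5.630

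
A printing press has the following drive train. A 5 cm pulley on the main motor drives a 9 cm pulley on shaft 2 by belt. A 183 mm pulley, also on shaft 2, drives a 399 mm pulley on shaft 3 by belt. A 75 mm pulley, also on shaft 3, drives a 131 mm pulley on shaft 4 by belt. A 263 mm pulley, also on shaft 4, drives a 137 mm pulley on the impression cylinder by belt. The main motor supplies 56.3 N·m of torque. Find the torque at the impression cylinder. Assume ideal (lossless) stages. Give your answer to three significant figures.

Belt: ratio = 9/5 = 1.8; torque at shaft 2 = 56.3 × 1.8 = 101.34 N·m.
Belt: ratio = 399/183 = 2.1803; torque at shaft 3 = 101.34 × 2.1803 = 220.95 N·m.
Belt: ratio = 131/75 = 1.7467; torque at shaft 4 = 220.95 × 1.7467 = 385.93 N·m.
Belt: ratio = 137/263 = 0.52091; torque at the impression cylinder = 385.93 × 0.52091 = 201.04 N·m.

201 N·m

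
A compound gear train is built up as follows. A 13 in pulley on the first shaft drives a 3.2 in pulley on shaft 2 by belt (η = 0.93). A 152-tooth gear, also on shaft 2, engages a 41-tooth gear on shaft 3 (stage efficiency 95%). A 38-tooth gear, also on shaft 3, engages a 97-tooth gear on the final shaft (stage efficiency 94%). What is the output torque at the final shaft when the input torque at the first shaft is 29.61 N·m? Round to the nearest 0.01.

After the belt (3.2/13): 29.61 × 0.24615 × 0.93 = 6.7784 N·m
After the gear mesh (41/152): 6.7784 × 0.26974 × 0.95 = 1.737 N·m
After the gear mesh (97/38): 1.737 × 2.5526 × 0.94 = 4.1678 N·m

4.17 N·m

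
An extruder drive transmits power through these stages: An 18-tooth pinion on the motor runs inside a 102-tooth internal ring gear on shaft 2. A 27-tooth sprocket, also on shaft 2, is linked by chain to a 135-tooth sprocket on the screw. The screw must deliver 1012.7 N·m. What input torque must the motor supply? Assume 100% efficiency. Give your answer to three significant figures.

Overall ratio R = 5.6667 × 5 = 28.333.
Input torque = output torque / R = 1012.7 / 28.333 = 35.742 N·m.

35.7 N·m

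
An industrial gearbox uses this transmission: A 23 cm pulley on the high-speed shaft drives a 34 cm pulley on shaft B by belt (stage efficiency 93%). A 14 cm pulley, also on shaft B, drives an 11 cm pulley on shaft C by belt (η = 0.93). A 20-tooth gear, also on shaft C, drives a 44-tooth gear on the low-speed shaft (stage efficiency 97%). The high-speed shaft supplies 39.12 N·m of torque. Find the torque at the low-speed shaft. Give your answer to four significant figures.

After the belt (34/23): 39.12 × 1.4783 × 0.93 = 53.781 N·m
After the belt (11/14): 53.781 × 0.78571 × 0.93 = 39.299 N·m
After the gear mesh (44/20): 39.299 × 2.2 × 0.97 = 83.864 N·m

83.86 N·m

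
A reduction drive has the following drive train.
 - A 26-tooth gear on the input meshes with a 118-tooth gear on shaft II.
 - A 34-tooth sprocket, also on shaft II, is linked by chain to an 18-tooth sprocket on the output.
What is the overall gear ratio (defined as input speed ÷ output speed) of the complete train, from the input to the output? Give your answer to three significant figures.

2.40

Each stage contributes driven/driver: gear mesh 118/26 = 4.5385, chain 18/34 = 0.52941.
Overall: 4.5385 × 0.52941 = 2.4027.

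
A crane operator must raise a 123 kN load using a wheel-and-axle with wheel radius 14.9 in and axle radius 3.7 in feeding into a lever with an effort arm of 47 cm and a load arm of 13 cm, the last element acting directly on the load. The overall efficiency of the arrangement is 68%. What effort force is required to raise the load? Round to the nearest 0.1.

Wheel-and-axle MA = R/r = 14.9/3.7 = 4.027.
Lever MA = effort arm / load arm = 47/13 = 3.6154.
Combined ideal MA = 4.027 × 3.6154 = 14.559.
Actual MA = 14.559 × 0.68 = 9.9003.
Effort = load / actual MA = 123 / 9.9003 = 12.424 kN.

12.4 kN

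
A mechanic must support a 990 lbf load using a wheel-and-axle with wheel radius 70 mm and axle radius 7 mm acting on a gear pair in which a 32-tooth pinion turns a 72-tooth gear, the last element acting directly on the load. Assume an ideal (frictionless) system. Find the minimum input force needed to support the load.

Wheel-and-axle MA = R/r = 70/7 = 10.
Gear pair MA = 72/32 = 2.25.
Combined ideal MA = 10 × 2.25 = 22.5.
Effort = load / MA = 990 / 22.5 = 44 lbf.

44 lbf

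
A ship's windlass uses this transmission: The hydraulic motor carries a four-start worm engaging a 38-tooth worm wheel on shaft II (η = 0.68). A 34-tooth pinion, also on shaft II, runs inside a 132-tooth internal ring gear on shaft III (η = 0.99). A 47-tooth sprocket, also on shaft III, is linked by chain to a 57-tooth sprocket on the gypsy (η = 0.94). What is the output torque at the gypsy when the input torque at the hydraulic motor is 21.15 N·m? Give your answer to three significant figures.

599 N·m

After the worm (38/4): 21.15 × 9.5 × 0.68 = 136.63 N·m
After the internal gear (132/34): 136.63 × 3.8824 × 0.99 = 525.14 N·m
After the chain (57/47): 525.14 × 1.2128 × 0.94 = 598.66 N·m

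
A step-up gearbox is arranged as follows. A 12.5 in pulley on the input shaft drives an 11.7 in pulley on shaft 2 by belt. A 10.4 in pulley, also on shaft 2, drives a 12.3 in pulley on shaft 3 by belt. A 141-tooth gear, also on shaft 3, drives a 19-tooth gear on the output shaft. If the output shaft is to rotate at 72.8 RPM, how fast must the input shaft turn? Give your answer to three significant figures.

Overall ratio R = 0.936 × 1.1827 × 0.13475 = 0.14917.
Required input speed = output speed × R = 72.8 × 0.14917 = 10.86 RPM.

10.9 RPM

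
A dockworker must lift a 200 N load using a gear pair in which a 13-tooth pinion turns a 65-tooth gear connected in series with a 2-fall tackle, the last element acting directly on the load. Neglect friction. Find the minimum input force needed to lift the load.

20 N

Gear pair MA = 65/13 = 5.
Block-and-tackle MA = number of supporting rope parts = 2.
Combined ideal MA = 5 × 2 = 10.
Effort = load / MA = 200 / 10 = 20 N.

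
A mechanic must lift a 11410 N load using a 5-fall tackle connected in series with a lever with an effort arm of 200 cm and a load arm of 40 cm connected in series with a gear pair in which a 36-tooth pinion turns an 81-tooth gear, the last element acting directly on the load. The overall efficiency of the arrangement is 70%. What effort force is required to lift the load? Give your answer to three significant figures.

290 N

Block-and-tackle MA = number of supporting rope parts = 5.
Lever MA = effort arm / load arm = 200/40 = 5.
Gear pair MA = 81/36 = 2.25.
Combined ideal MA = 5 × 5 × 2.25 = 56.25.
Actual MA = 56.25 × 0.70 = 39.375.
Effort = load / actual MA = 11410 / 39.375 = 289.78 N.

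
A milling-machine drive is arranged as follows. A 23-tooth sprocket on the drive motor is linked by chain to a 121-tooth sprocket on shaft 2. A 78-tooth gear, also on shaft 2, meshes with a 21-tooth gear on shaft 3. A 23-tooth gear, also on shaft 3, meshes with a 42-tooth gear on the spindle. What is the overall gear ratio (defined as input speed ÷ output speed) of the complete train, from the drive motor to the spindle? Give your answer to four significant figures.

2.586

Each stage contributes driven/driver: chain 121/23 = 5.2609, gear mesh 21/78 = 0.26923, gear mesh 42/23 = 1.8261.
Overall: 5.2609 × 0.26923 × 1.8261 = 2.5864.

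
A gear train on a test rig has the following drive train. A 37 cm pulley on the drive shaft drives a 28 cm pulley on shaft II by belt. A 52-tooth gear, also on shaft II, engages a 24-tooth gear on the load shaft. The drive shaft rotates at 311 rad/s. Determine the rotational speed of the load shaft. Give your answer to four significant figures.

890.4 rad/s

Belt: ratio = 28/37 = 0.75676, so shaft II turns at 311 / 0.75676 = 410.96 rad/s.
Gear mesh: ratio = 24/52 = 0.46154, so the load shaft turns at 410.96 / 0.46154 = 890.42 rad/s.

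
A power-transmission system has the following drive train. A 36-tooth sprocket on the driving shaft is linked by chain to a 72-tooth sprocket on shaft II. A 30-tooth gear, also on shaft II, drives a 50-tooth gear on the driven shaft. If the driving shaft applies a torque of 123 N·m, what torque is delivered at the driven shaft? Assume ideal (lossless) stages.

410 N·m

Chain: ratio = 72/36 = 2; torque at shaft II = 123 × 2 = 246 N·m.
Gear mesh: ratio = 50/30 = 1.6667; torque at the driven shaft = 246 × 1.6667 = 410 N·m.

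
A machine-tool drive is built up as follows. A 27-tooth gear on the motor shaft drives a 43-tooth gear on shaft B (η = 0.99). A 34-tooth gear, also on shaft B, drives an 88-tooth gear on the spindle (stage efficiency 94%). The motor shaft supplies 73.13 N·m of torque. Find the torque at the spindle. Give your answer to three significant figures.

281 N·m

Gear mesh: ratio = 43/27 = 1.5926; torque at shaft B = 73.13 × 1.5926 × 0.99 = 115.3 N·m.
Gear mesh: ratio = 88/34 = 2.5882; torque at the spindle = 115.3 × 2.5882 × 0.94 = 280.52 N·m.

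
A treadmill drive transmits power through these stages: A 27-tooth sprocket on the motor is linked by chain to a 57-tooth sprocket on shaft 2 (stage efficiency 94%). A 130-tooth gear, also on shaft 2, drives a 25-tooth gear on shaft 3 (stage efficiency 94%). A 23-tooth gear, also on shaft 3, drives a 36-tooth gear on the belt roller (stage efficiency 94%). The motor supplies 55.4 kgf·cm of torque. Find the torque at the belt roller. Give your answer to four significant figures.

29.24 kgf·cm

chain 57/27 = 2.1111 → τ = 55.4·2.1111·0.94 = 109.94 kgf·cm
gear mesh 25/130 = 0.19231 → τ = 109.94·0.19231·0.94 = 19.873 kgf·cm
gear mesh 36/23 = 1.5652 → τ = 19.873·1.5652·0.94 = 29.24 kgf·cm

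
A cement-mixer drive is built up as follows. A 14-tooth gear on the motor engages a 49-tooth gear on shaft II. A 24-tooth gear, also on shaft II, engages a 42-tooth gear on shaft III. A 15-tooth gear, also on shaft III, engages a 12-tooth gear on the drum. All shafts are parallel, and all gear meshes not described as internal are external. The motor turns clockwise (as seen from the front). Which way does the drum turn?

counterclockwise

the motor → shaft II: external mesh, 1 reversal → CCW.
shaft II → shaft III: external mesh, 1 reversal → CW.
shaft III → the drum: external mesh, 1 reversal → CCW.
3 reversals in total — an odd number — so the drum turns opposite to the motor.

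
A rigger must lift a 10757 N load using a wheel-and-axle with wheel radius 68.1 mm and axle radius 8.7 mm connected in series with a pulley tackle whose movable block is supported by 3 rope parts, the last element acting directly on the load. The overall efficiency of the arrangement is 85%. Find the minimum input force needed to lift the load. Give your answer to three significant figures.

Wheel-and-axle MA = R/r = 68.1/8.7 = 7.8276.
Block-and-tackle MA = number of supporting rope parts = 3.
Combined ideal MA = 7.8276 × 3 = 23.483.
Actual MA = 23.483 × 0.85 = 19.96.
Effort = load / actual MA = 10757 / 19.96 = 538.92 N.

539 N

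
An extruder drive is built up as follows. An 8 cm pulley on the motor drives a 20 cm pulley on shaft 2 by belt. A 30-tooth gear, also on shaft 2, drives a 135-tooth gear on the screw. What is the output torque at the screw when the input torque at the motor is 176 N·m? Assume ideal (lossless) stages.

1980 N·m

Belt: ratio = 20/8 = 2.5; torque at shaft 2 = 176 × 2.5 = 440 N·m.
Gear mesh: ratio = 135/30 = 4.5; torque at the screw = 440 × 4.5 = 1980 N·m.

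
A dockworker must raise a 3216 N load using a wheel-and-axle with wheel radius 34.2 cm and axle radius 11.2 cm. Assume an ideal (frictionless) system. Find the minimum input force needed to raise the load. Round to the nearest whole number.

Wheel-and-axle MA = R/r = 34.2/11.2 = 3.0536.
Effort = load / MA = 3216 / 3.0536 = 1053.2 N.

1053 N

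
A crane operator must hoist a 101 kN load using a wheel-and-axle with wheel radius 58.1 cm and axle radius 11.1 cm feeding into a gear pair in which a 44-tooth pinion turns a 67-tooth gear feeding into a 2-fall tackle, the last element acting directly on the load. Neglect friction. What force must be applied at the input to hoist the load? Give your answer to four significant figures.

6.336 kN

Wheel-and-axle MA = R/r = 58.1/11.1 = 5.2342.
Gear pair MA = 67/44 = 1.5227.
Block-and-tackle MA = number of supporting rope parts = 2.
Combined ideal MA = 5.2342 × 1.5227 × 2 = 15.941.
Effort = load / MA = 101 / 15.941 = 6.336 kN.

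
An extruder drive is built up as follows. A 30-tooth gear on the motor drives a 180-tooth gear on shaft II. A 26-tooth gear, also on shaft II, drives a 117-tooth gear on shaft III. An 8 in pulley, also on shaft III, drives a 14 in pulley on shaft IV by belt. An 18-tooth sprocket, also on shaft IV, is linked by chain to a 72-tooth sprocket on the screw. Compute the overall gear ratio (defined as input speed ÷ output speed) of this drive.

Each stage contributes driven/driver: gear mesh 180/30 = 6, gear mesh 117/26 = 4.5, belt 14/8 = 1.75, chain 72/18 = 4.
Overall: 6 × 4.5 × 1.75 × 4 = 189.

189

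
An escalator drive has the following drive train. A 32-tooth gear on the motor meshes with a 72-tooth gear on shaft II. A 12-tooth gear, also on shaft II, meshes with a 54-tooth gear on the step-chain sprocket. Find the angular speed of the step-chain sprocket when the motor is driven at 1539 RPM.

152 RPM

gear mesh 72/32 = 2.25 → 1539/2.25 = 684 RPM
gear mesh 54/12 = 4.5 → 684/4.5 = 152 RPM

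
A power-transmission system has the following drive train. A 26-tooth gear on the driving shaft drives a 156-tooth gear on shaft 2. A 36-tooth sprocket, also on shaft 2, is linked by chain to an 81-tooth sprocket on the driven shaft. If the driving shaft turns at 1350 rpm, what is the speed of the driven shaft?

100 rpm

the driving shaft → shaft 2 (gear mesh, 156/26): 1350 ÷ 6 = 225 rpm
shaft 2 → the driven shaft (chain, 81/36): 225 ÷ 2.25 = 100 rpm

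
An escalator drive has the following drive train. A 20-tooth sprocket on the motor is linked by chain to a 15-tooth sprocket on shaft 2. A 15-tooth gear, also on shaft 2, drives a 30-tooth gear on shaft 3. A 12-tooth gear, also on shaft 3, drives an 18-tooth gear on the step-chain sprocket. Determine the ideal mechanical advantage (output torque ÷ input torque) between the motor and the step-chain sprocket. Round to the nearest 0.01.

2.25

Each stage contributes driven/driver: chain 15/20 = 0.75, gear mesh 30/15 = 2, gear mesh 18/12 = 1.5.
Overall: 0.75 × 2 × 1.5 = 2.25.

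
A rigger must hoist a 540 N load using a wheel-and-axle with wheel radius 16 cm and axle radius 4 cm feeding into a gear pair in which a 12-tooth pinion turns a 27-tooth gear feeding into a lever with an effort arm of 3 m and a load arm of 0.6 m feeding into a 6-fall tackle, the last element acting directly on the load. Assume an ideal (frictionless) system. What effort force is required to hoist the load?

Wheel-and-axle MA = R/r = 16/4 = 4.
Gear pair MA = 27/12 = 2.25.
Lever MA = effort arm / load arm = 3/0.6 = 5.
Block-and-tackle MA = number of supporting rope parts = 6.
Combined ideal MA = 4 × 2.25 × 5 × 6 = 270.
Effort = load / MA = 540 / 270 = 2 N.

2 N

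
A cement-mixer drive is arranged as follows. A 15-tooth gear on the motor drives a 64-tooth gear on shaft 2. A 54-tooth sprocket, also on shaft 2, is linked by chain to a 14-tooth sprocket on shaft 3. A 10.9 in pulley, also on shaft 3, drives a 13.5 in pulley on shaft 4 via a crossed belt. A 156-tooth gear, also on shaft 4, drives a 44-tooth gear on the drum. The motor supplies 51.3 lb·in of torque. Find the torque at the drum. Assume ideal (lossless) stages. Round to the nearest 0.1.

gear mesh 64/15 = 4.2667 → τ = 51.3·4.2667 = 218.88 lb·in
chain 14/54 = 0.25926 → τ = 218.88·0.25926 = 56.747 lb·in
belt 13.5/10.9 = 1.2385 → τ = 56.747·1.2385 = 70.283 lb·in
gear mesh 44/156 = 0.28205 → τ = 70.283·0.28205 = 19.823 lb·in

19.8 lb·in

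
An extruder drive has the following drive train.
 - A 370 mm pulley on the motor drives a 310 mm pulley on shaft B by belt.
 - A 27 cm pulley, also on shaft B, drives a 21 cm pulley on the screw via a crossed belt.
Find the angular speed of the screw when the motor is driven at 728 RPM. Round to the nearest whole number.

belt 310/370 = 0.83784 → 728/0.83784 = 868.9 RPM
belt 21/27 = 0.77778 → 868.9/0.77778 = 1117.2 RPM

1117 RPM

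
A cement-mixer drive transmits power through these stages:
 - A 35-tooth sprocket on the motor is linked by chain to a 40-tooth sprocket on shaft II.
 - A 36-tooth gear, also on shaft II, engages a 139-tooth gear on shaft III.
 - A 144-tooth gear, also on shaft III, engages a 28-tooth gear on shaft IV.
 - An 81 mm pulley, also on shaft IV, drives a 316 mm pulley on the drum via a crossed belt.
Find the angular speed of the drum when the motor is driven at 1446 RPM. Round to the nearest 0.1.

Chain: ratio = 40/35 = 1.1429, so shaft II turns at 1446 / 1.1429 = 1265.2 RPM.
Gear mesh: ratio = 139/36 = 3.8611, so shaft III turns at 1265.2 / 3.8611 = 327.69 RPM.
Gear mesh: ratio = 28/144 = 0.19444, so shaft IV turns at 327.69 / 0.19444 = 1685.3 RPM.
Belt: ratio = 316/81 = 3.9012, so the drum turns at 1685.3 / 3.9012 = 431.98 RPM.

432.0 RPM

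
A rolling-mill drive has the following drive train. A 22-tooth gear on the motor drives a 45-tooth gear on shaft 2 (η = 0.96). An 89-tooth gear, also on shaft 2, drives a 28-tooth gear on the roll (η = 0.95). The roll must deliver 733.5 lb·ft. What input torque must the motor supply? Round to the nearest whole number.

1250 lb·ft

Overall ratio R = 2.0455 × 0.31461 = 0.64351; overall efficiency η = 0.96 × 0.95 = 0.9120.
Input torque = output torque / (R × η) = 733.5 / (0.64351 × 0.9120) = 1249.8 lb·ft.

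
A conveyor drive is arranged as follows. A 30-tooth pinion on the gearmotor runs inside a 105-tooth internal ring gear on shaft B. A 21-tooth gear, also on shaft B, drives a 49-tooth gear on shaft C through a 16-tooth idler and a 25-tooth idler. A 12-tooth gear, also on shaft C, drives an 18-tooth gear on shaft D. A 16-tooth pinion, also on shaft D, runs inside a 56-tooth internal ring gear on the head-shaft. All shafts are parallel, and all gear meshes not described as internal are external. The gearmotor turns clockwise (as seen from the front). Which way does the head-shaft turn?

clockwise

the gearmotor → shaft B: internal mesh, same direction → CW.
shaft B → shaft C: driver → idler → idler → driven is 3 external meshes, 3 reversals → CCW.
shaft C → shaft D: external mesh, 1 reversal → CW.
shaft D → the head-shaft: internal mesh, same direction → CW.
4 reversals in total — an even number — so the head-shaft turns the same way as the gearmotor.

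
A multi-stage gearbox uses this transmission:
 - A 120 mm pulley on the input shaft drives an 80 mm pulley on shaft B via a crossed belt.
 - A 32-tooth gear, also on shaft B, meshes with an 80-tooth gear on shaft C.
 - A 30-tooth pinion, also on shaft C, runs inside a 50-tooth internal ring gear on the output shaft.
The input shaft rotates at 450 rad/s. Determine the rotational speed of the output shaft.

the input shaft → shaft B (belt, 80/120): 450 ÷ 0.66667 = 675 rad/s
shaft B → shaft C (gear mesh, 80/32): 675 ÷ 2.5 = 270 rad/s
shaft C → the output shaft (internal gear, 50/30): 270 ÷ 1.6667 = 162 rad/s

162 rad/s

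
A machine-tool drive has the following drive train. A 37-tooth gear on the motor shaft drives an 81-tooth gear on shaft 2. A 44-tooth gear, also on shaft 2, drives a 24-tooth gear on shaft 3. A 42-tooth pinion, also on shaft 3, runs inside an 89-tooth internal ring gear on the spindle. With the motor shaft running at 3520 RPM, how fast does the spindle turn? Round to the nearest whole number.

the motor shaft → shaft 2 (gear mesh, 81/37): 3520 ÷ 2.1892 = 1607.9 RPM
shaft 2 → shaft 3 (gear mesh, 24/44): 1607.9 ÷ 0.54545 = 2947.8 RPM
shaft 3 → the spindle (internal gear, 89/42): 2947.8 ÷ 2.119 = 1391.1 RPM

1391 RPM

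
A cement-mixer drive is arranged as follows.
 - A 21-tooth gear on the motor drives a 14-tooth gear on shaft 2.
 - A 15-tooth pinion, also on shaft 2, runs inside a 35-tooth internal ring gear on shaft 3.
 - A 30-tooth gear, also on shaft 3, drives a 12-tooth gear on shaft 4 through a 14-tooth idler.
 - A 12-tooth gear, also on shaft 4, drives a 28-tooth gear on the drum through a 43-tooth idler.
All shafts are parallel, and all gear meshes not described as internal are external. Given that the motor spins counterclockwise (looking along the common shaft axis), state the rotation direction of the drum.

the motor → shaft 2: external mesh, 1 reversal → CW.
shaft 2 → shaft 3: internal mesh, same direction → CW.
shaft 3 → shaft 4: driver → idler → driven is 2 external meshes, 2 reversals → CW.
shaft 4 → the drum: driver → idler → driven is 2 external meshes, 2 reversals → CW.
5 reversals in total — an odd number — so the drum turns opposite to the motor.

clockwise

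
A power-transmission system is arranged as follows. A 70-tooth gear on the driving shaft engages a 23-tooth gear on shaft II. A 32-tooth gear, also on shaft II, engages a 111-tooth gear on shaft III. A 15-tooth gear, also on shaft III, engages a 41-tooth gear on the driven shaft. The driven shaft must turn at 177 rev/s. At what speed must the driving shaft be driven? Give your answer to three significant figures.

551 rev/s

Overall ratio R = 0.32857 × 3.4688 × 2.7333 = 3.1153.
Required input speed = output speed × R = 177 × 3.1153 = 551.4 rev/s.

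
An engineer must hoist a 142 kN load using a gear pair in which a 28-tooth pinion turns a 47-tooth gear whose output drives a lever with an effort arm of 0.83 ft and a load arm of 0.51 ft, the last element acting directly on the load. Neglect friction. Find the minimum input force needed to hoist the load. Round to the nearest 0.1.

52.0 kN

Gear pair MA = 47/28 = 1.6786.
Lever MA = effort arm / load arm = 0.83/0.51 = 1.6275.
Combined ideal MA = 1.6786 × 1.6275 = 2.7318.
Effort = load / MA = 142 / 2.7318 = 51.981 kN.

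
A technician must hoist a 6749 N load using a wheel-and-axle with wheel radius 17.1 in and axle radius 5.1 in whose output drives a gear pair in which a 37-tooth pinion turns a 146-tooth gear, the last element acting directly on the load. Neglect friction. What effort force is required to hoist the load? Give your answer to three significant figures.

Wheel-and-axle MA = R/r = 17.1/5.1 = 3.3529.
Gear pair MA = 146/37 = 3.9459.
Combined ideal MA = 3.3529 × 3.9459 = 13.231.
Effort = load / MA = 6749 / 13.231 = 510.11 N.

510 N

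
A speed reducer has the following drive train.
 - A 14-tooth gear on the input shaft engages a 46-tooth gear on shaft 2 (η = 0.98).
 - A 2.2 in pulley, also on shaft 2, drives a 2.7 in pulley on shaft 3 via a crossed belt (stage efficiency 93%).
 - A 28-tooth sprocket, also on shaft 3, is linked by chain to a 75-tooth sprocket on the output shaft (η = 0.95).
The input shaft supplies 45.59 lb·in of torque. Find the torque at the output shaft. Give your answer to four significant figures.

426.4 lb·in

Gear mesh: ratio = 46/14 = 3.2857; torque at shaft 2 = 45.59 × 3.2857 × 0.98 = 146.8 lb·in.
Belt: ratio = 2.7/2.2 = 1.2273; torque at shaft 3 = 146.8 × 1.2273 × 0.93 = 167.55 lb·in.
Chain: ratio = 75/28 = 2.6786; torque at the output shaft = 167.55 × 2.6786 × 0.95 = 426.36 lb·in.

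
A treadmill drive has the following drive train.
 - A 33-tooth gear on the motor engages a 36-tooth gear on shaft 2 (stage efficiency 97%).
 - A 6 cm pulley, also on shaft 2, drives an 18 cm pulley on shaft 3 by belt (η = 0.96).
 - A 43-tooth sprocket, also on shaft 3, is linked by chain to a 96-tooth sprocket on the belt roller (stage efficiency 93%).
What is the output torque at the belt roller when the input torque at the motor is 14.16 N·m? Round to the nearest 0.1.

89.6 N·m

After the gear mesh (36/33): 14.16 × 1.0909 × 0.97 = 14.984 N·m
After the belt (18/6): 14.984 × 3 × 0.96 = 43.154 N·m
After the chain (96/43): 43.154 × 2.2326 × 0.93 = 89.599 N·m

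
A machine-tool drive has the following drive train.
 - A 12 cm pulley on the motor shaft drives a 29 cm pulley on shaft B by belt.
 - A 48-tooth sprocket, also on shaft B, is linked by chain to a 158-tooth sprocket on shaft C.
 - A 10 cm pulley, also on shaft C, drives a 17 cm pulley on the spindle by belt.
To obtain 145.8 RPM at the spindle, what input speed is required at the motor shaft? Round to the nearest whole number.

1972 RPM

Overall ratio R = 2.4167 × 3.2917 × 1.7 = 13.523.
Required input speed = output speed × R = 145.8 × 13.523 = 1971.7 RPM.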